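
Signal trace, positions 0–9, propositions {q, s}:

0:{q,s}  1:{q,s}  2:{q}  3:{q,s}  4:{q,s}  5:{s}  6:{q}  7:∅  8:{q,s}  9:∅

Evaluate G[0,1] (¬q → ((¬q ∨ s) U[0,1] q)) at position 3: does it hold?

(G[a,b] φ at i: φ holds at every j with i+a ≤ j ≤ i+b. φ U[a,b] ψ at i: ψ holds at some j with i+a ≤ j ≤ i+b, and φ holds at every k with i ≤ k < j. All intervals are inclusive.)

True

Check (¬q → ((¬q ∨ s) U[0,1] q)) at every j in [3,4]:
  j=3: antecedent false → ✓
  j=4: antecedent false → ✓
All positions satisfy it → formula holds.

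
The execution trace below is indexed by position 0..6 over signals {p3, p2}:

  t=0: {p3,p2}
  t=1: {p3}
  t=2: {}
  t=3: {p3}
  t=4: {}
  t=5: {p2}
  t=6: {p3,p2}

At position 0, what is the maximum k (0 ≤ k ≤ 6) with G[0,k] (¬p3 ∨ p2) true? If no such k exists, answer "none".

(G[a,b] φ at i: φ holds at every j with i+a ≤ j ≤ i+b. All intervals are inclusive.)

0

(¬p3 ∨ p2) must hold from j=0 onward; find where it first fails.
  j=0: holds
  j=1: fails
Holds on [0,0], so largest k = 0.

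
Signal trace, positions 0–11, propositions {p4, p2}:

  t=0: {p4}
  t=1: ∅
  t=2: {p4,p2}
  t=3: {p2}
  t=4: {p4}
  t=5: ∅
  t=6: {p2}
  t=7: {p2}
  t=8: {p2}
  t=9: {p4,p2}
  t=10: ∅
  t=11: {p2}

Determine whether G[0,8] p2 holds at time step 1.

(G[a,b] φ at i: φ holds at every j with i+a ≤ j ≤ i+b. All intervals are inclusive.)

No

Check p2 at every j in [1,9]:
  j=1: false
  j=2: true
  j=3: true
  j=4: false
  j=5: false
  j=6: true
  j=7: true
  j=8: true
  j=9: true
Fails at j=1 → formula fails.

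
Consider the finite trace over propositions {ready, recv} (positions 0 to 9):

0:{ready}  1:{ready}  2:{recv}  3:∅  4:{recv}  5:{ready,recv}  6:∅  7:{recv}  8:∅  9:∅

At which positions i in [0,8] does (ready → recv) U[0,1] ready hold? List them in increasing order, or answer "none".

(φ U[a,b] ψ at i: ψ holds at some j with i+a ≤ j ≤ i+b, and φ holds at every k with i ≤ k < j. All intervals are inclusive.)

Evaluate at each i in [0,8]:
  i=0: ✓ (rhs at j=0)
  i=1: ✓ (rhs at j=1)
  i=2: ✗ (no rhs in [2,3])
  i=3: ✗ (no rhs in [3,4])
  i=4: ✓ (rhs at j=5; lhs holds on [4,4])
  i=5: ✓ (rhs at j=5)
  i=6: ✗ (no rhs in [6,7])
  i=7: ✗ (no rhs in [7,8])
  i=8: ✗ (no rhs in [8,9])

0, 1, 4, 5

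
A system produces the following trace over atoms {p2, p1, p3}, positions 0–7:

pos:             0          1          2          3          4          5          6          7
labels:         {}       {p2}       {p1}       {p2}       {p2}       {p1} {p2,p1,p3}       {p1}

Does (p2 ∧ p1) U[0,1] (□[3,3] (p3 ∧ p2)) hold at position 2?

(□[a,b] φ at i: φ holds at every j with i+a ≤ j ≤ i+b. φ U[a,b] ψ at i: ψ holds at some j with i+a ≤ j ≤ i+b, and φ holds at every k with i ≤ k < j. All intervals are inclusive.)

Does not hold

Need some j in [2,3] with □[3,3] (p3 ∧ p2), and (p2 ∧ p1) at every k in [2,j-1].
  j=2: □[3,3] (p3 ∧ p2) — fails at 5.
  j=3: □[3,3] (p3 ∧ p2) holds, but (p2 ∧ p1) fails at k=2 → not this j.
No j in the window works → until fails.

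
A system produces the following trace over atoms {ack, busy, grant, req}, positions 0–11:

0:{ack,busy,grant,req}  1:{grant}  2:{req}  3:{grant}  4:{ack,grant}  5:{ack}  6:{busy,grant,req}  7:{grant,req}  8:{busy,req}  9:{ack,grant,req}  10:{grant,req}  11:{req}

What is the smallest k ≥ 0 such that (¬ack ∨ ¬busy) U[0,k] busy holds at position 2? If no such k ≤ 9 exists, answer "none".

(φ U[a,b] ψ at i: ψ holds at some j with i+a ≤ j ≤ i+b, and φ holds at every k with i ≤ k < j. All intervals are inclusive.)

Need earliest j ≥ 2 with busy, and (¬ack ∨ ¬busy) at every k in [2,j-1].
  j=2: rhs fails.
  j=3: rhs fails.
  j=4: rhs fails.
  j=5: rhs fails.
  j=6: rhs holds; lhs holds on [2,5]. k = 4.

4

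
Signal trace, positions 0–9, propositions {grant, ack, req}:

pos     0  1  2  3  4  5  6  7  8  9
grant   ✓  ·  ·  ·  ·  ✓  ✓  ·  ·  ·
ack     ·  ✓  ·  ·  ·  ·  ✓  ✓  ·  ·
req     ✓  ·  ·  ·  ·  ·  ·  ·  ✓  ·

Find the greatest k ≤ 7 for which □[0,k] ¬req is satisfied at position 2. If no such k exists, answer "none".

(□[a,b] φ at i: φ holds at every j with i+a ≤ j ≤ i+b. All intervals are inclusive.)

¬req must hold from j=2 onward; find where it first fails.
  j=2: holds
  j=3: holds
  j=4: holds
  j=5: holds
  j=6: holds
  j=7: holds
  j=8: fails
Holds on [2,7], so largest k = 5.

5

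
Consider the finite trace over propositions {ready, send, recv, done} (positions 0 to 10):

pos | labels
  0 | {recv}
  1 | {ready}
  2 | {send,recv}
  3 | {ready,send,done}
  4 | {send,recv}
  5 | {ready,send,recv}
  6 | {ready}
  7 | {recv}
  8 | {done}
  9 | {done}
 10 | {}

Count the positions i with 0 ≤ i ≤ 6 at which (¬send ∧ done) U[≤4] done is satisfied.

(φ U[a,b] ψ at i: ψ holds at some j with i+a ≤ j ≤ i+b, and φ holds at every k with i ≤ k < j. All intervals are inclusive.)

Evaluate at each i in [0,6]:
  i=0: ✗ (lhs fails at k=0 before rhs at j=3)
  i=1: ✗ (lhs fails at k=1 before rhs at j=3)
  i=2: ✗ (lhs fails at k=2 before rhs at j=3)
  i=3: ✓ (rhs at j=3)
  i=4: ✗ (lhs fails at k=4 before rhs at j=8)
  i=5: ✗ (lhs fails at k=5 before rhs at j=8)
  i=6: ✗ (lhs fails at k=6 before rhs at j=8)
Positions where it holds: {3} → 1.

1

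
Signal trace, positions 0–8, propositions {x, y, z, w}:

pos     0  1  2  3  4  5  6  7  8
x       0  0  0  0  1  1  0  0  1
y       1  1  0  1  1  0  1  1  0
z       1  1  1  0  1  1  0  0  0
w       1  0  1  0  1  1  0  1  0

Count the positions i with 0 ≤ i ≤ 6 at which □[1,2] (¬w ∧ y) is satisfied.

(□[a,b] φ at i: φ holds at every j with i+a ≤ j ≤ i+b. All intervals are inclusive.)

Evaluate at each i in [0,6]:
  i=0: ✗ (fails at j=2)
  i=1: ✗ (fails at j=2)
  i=2: ✗ (fails at j=4)
  i=3: ✗ (fails at j=4)
  i=4: ✗ (fails at j=5)
  i=5: ✗ (fails at j=7)
  i=6: ✗ (fails at j=7)
Positions where it holds: {} → 0.

0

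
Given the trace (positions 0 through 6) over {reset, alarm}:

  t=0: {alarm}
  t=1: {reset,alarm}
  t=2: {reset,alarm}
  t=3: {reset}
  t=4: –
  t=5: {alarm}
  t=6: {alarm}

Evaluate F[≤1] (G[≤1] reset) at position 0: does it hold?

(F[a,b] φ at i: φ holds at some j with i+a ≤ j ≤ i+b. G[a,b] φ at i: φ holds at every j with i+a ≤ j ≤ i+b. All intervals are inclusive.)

True

Check G[≤1] reset at each j in [0,1]:
  j=0: fails at 0
  j=1: holds on [1,2]
Found at j=1 → formula holds.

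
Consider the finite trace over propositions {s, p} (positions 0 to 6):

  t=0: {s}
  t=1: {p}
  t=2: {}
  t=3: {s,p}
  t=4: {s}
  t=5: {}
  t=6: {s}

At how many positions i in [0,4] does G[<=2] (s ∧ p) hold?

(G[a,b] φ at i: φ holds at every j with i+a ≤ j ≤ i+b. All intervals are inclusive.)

0

Evaluate at each i in [0,4]:
  i=0: ✗ (fails at j=0)
  i=1: ✗ (fails at j=1)
  i=2: ✗ (fails at j=2)
  i=3: ✗ (fails at j=4)
  i=4: ✗ (fails at j=4)
Positions where it holds: {} → 0.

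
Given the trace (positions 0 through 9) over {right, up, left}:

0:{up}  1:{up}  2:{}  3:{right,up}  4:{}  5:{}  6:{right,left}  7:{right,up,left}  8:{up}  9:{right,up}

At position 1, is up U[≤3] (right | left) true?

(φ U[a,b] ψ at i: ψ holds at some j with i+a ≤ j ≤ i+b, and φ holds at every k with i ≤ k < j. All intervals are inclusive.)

No

Need some j in [1,4] with (right | left), and up at every k in [1,j-1].
  j=1: (right | left) false.
  j=2: (right | left) false.
  j=3: (right | left) holds, but up fails at k=2 → not this j.
  j=4: (right | left) false.
No j in the window works → until fails.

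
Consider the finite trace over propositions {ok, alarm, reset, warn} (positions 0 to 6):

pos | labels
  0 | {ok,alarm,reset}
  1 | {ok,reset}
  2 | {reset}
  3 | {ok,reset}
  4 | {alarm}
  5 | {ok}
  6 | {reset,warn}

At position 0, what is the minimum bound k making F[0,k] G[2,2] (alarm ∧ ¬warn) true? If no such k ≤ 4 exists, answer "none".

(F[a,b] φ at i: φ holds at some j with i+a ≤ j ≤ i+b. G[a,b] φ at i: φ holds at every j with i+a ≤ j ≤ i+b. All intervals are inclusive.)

Scan j = 0,1,… for G[2,2] (alarm ∧ ¬warn):
  j=0: fails
  j=1: fails
  j=2: holds
First hit at j=2, so smallest k = 2-0 = 2.

2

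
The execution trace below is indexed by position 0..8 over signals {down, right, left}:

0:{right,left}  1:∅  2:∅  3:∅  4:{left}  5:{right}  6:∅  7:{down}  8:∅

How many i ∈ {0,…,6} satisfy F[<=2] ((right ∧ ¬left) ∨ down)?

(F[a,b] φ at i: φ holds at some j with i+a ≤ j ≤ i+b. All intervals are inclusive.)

Evaluate at each i in [0,6]:
  i=0: ✗ (none in [0,2])
  i=1: ✗ (none in [1,3])
  i=2: ✗ (none in [2,4])
  i=3: ✓ (witness j=5)
  i=4: ✓ (witness j=5)
  i=5: ✓ (witness j=5)
  i=6: ✓ (witness j=7)
Positions where it holds: {3, 4, 5, 6} → 4.

4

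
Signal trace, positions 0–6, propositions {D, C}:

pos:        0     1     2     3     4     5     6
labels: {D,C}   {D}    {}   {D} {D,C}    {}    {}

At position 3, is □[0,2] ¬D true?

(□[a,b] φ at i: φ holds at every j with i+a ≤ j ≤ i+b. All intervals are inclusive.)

No

Check ¬D at every j in [3,5]:
  j=3: false
  j=4: false
  j=5: true
Fails at j=3 → formula fails.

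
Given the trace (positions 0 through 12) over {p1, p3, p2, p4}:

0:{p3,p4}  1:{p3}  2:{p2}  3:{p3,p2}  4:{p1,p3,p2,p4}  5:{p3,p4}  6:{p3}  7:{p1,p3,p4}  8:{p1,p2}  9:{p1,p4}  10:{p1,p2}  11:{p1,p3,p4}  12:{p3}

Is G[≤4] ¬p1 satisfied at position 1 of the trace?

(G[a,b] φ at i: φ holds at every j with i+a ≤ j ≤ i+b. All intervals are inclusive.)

Check ¬p1 at every j in [1,5]:
  j=1: true
  j=2: true
  j=3: true
  j=4: false
  j=5: true
Fails at j=4 → formula fails.

False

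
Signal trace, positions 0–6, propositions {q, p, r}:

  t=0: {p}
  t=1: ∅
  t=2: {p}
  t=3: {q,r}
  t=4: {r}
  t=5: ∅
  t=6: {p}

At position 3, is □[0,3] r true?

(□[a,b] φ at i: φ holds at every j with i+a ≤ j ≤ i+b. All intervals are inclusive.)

Check r at every j in [3,6]:
  j=3: true
  j=4: true
  j=5: false
  j=6: false
Fails at j=5 → formula fails.

False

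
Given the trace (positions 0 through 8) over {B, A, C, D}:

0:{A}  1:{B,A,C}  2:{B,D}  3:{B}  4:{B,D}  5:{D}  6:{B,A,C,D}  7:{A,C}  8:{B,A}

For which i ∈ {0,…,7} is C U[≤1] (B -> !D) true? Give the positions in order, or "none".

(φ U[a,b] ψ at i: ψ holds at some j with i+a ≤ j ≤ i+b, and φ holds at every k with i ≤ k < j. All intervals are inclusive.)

0, 1, 3, 5, 6, 7

Evaluate at each i in [0,7]:
  i=0: ✓ (rhs at j=0)
  i=1: ✓ (rhs at j=1)
  i=2: ✗ (lhs fails at k=2 before rhs at j=3)
  i=3: ✓ (rhs at j=3)
  i=4: ✗ (lhs fails at k=4 before rhs at j=5)
  i=5: ✓ (rhs at j=5)
  i=6: ✓ (rhs at j=7; lhs holds on [6,6])
  i=7: ✓ (rhs at j=7)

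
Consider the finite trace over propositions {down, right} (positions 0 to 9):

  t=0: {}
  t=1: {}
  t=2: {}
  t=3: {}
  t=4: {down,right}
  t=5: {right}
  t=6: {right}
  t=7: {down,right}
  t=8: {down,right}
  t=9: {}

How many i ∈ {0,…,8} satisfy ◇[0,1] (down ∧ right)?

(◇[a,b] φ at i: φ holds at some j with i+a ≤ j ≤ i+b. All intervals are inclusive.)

5

Evaluate at each i in [0,8]:
  i=0: ✗ (none in [0,1])
  i=1: ✗ (none in [1,2])
  i=2: ✗ (none in [2,3])
  i=3: ✓ (witness j=4)
  i=4: ✓ (witness j=4)
  i=5: ✗ (none in [5,6])
  i=6: ✓ (witness j=7)
  i=7: ✓ (witness j=7)
  i=8: ✓ (witness j=8)
Positions where it holds: {3, 4, 6, 7, 8} → 5.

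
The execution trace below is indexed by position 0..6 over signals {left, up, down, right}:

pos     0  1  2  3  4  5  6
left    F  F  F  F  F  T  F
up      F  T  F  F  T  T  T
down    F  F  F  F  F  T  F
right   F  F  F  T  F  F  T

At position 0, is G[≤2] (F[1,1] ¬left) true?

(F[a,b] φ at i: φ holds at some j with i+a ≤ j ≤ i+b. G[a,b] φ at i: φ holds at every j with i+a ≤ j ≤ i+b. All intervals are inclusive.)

True

Check F[1,1] ¬left at every j in [0,2]:
  j=0: holds (witness at 1)
  j=1: holds (witness at 2)
  j=2: holds (witness at 3)
All positions satisfy it → formula holds.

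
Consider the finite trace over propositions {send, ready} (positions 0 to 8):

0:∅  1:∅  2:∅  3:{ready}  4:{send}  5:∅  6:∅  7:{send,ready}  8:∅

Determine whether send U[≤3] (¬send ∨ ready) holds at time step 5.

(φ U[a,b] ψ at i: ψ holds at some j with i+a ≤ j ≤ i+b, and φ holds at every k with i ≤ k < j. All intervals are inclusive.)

Need some j in [5,8] with (¬send ∨ ready), and send at every k in [5,j-1].
  j=5: (¬send ∨ ready) holds; no prefix to check → satisfied.

Holds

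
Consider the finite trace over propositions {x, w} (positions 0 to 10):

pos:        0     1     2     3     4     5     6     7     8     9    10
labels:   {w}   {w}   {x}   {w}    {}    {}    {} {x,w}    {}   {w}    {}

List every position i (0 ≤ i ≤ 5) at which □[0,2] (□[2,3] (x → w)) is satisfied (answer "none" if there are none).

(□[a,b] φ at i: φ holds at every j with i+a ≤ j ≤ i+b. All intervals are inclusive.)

1, 2, 3, 4, 5

Evaluate at each i in [0,5]:
  i=0: ✗ (fails at j=0)
  i=1: ✓ (all of [1,3])
  i=2: ✓ (all of [2,4])
  i=3: ✓ (all of [3,5])
  i=4: ✓ (all of [4,6])
  i=5: ✓ (all of [5,7])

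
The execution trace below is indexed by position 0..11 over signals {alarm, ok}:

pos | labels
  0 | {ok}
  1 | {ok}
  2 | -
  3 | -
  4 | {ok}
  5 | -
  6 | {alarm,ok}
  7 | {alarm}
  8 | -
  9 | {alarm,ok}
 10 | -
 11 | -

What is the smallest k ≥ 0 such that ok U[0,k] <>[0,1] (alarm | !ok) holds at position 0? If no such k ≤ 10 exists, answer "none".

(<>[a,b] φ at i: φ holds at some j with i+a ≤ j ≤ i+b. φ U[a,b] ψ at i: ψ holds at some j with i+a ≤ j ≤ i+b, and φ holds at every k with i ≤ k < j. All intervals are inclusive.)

1

Need earliest j ≥ 0 with <>[0,1] (alarm | !ok), and ok at every k in [0,j-1].
  j=0: rhs fails.
  j=1: rhs holds; lhs holds on [0,0]. k = 1.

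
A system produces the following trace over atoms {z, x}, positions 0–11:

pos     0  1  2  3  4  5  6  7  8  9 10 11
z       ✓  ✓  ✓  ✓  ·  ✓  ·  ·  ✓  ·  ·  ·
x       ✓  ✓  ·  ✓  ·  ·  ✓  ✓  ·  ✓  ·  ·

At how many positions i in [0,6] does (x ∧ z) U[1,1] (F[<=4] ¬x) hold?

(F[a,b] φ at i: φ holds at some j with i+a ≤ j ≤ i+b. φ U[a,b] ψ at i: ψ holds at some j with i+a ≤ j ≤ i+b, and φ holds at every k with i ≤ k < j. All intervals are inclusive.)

3

Evaluate at each i in [0,6]:
  i=0: ✓ (rhs at j=1; lhs holds on [0,0])
  i=1: ✓ (rhs at j=2; lhs holds on [1,1])
  i=2: ✗ (lhs fails at k=2 before rhs at j=3)
  i=3: ✓ (rhs at j=4; lhs holds on [3,3])
  i=4: ✗ (lhs fails at k=4 before rhs at j=5)
  i=5: ✗ (lhs fails at k=5 before rhs at j=6)
  i=6: ✗ (lhs fails at k=6 before rhs at j=7)
Positions where it holds: {0, 1, 3} → 3.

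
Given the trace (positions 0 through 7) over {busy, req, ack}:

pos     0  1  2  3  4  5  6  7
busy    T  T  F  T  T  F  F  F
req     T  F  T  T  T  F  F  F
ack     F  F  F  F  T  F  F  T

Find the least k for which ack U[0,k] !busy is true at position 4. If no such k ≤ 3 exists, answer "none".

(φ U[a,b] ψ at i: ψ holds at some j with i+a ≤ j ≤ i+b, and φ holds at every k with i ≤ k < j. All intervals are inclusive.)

1

Need earliest j ≥ 4 with !busy, and ack at every k in [4,j-1].
  j=4: rhs fails.
  j=5: rhs holds; lhs holds on [4,4]. k = 1.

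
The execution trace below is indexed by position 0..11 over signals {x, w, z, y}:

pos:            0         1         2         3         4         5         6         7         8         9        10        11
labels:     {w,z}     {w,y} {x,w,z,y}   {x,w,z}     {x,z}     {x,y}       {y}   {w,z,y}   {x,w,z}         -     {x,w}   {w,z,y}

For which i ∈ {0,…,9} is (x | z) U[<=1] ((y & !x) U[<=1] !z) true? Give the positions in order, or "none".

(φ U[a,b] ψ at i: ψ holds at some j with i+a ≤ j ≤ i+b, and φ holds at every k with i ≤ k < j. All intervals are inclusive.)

Evaluate at each i in [0,9]:
  i=0: ✓ (rhs at j=1; lhs holds on [0,0])
  i=1: ✓ (rhs at j=1)
  i=2: ✗ (no rhs in [2,3])
  i=3: ✗ (no rhs in [3,4])
  i=4: ✓ (rhs at j=5; lhs holds on [4,4])
  i=5: ✓ (rhs at j=5)
  i=6: ✓ (rhs at j=6)
  i=7: ✗ (no rhs in [7,8])
  i=8: ✓ (rhs at j=9; lhs holds on [8,8])
  i=9: ✓ (rhs at j=9)

0, 1, 4, 5, 6, 8, 9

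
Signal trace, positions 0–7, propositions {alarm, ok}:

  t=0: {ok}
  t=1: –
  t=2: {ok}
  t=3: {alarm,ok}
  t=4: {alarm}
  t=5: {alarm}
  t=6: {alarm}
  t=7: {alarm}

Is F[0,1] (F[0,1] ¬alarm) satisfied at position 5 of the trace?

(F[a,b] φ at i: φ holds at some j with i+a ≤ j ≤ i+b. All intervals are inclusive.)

Check F[0,1] ¬alarm at each j in [5,6]:
  j=5: fails (none in [5,6])
  j=6: fails (none in [6,7])
No position in the window satisfies it → formula fails.

Does not hold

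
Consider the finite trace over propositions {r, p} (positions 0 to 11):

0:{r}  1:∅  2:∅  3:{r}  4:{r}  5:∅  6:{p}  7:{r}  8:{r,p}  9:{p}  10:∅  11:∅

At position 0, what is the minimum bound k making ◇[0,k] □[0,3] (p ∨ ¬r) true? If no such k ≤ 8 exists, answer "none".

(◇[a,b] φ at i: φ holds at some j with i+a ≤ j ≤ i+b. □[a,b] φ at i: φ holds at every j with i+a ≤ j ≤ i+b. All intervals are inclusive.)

Scan j = 0,1,… for □[0,3] (p ∨ ¬r):
  j=0: fails
  j=1: fails
  j=2: fails
  j=3: fails
  j=4: fails
  j=5: fails
  j=6: fails
  j=7: fails
  j=8: holds
First hit at j=8, so smallest k = 8-0 = 8.

8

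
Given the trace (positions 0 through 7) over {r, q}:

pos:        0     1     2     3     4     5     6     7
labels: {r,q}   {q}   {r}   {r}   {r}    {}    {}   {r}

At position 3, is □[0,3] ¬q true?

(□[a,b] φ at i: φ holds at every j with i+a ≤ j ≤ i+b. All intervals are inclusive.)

Check ¬q at every j in [3,6]:
  j=3: true
  j=4: true
  j=5: true
  j=6: true
All positions satisfy it → formula holds.

True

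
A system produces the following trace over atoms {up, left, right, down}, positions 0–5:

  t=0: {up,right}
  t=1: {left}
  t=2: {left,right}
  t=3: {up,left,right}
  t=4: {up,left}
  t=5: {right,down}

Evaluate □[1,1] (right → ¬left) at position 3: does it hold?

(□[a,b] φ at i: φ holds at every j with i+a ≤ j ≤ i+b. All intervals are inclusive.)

True

Check (right → ¬left) at every j in [4,4]:
  j=4: antecedent false → ✓
All positions satisfy it → formula holds.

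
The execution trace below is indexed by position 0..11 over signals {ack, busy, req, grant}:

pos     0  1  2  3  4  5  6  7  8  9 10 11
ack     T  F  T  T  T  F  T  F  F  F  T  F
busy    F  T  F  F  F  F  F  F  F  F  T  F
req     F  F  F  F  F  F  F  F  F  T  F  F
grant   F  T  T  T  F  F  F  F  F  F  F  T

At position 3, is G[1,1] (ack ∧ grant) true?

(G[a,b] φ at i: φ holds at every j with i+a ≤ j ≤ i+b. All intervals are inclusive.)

False

Check (ack ∧ grant) at every j in [4,4]:
  j=4: false
Fails at j=4 → formula fails.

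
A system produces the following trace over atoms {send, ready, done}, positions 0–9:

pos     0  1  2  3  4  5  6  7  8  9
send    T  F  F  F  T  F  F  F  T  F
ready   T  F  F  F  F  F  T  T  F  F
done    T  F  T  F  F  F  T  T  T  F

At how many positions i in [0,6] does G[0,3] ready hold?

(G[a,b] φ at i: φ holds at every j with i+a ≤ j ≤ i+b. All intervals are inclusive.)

Evaluate at each i in [0,6]:
  i=0: ✗ (fails at j=1)
  i=1: ✗ (fails at j=1)
  i=2: ✗ (fails at j=2)
  i=3: ✗ (fails at j=3)
  i=4: ✗ (fails at j=4)
  i=5: ✗ (fails at j=5)
  i=6: ✗ (fails at j=8)
Positions where it holds: {} → 0.

0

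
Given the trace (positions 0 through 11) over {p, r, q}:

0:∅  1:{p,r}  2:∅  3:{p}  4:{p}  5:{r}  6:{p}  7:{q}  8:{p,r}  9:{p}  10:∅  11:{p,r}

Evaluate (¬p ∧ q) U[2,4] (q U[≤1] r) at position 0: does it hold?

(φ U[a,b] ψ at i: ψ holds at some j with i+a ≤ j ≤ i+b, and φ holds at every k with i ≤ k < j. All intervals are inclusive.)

Need some j in [2,4] with (q U[≤1] r), and (¬p ∧ q) at every k in [0,j-1].
  j=2: (q U[≤1] r) — fails.
  j=3: (q U[≤1] r) — fails.
  j=4: (q U[≤1] r) — fails.
No j in the window works → until fails.

False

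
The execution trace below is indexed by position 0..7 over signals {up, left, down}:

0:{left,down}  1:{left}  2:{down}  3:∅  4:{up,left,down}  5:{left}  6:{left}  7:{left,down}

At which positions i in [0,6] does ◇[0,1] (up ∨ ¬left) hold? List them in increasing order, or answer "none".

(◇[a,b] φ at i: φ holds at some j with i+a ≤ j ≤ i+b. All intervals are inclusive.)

1, 2, 3, 4

Evaluate at each i in [0,6]:
  i=0: ✗ (none in [0,1])
  i=1: ✓ (witness j=2)
  i=2: ✓ (witness j=2)
  i=3: ✓ (witness j=3)
  i=4: ✓ (witness j=4)
  i=5: ✗ (none in [5,6])
  i=6: ✗ (none in [6,7])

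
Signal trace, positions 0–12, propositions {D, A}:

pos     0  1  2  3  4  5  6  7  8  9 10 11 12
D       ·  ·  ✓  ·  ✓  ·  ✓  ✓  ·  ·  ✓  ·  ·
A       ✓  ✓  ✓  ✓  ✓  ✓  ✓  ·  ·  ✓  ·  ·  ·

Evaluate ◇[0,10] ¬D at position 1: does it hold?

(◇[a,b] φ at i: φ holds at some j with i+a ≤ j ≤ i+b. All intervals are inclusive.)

True

Check ¬D at each j in [1,11]:
  j=1: true
  j=2: false
  j=3: true
  j=4: false
  j=5: true
  j=6: false
  j=7: false
  j=8: true
  j=9: true
  j=10: false
  j=11: true
Found at j=1 → formula holds.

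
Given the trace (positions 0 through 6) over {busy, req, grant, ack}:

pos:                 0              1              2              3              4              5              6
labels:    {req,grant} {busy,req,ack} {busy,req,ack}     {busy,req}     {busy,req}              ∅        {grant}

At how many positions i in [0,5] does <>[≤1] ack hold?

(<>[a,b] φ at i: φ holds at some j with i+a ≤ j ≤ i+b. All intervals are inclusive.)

3

Evaluate at each i in [0,5]:
  i=0: ✓ (witness j=1)
  i=1: ✓ (witness j=1)
  i=2: ✓ (witness j=2)
  i=3: ✗ (none in [3,4])
  i=4: ✗ (none in [4,5])
  i=5: ✗ (none in [5,6])
Positions where it holds: {0, 1, 2} → 3.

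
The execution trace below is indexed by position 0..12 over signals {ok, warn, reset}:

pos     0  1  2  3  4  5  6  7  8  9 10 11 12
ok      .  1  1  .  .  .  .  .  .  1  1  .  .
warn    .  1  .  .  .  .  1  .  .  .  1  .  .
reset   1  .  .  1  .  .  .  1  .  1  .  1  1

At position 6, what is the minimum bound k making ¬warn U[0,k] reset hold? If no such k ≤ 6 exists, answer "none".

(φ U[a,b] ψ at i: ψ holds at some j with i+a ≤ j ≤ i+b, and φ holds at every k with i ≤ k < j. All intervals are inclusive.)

none

Need earliest j ≥ 6 with reset, and ¬warn at every k in [6,j-1].
  j=6: rhs fails.
  j=7: rhs holds but lhs fails at k=6.
  j=8: rhs fails.
  j=9: rhs holds but lhs fails at k=6.
  j=10: rhs fails.
  j=11: rhs holds but lhs fails at k=6.
  j=12: rhs holds but lhs fails at k=6.
No witness within the range → none.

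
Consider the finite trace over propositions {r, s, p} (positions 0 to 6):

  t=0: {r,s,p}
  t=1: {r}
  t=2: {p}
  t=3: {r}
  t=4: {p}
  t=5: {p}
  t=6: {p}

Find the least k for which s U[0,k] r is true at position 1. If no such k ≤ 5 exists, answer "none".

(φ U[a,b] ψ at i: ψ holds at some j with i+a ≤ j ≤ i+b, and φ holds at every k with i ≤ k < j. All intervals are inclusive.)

0

Need earliest j ≥ 1 with r, and s at every k in [1,j-1].
  j=1: rhs holds (empty prefix). k = 0.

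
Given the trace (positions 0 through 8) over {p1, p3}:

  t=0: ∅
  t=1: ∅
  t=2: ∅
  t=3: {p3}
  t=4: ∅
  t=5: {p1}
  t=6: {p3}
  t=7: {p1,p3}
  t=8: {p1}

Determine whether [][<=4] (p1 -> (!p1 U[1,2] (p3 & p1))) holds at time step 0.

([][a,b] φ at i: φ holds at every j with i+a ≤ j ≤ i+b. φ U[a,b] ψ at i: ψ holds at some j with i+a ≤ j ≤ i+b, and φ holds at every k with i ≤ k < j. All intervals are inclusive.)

Holds

Check (p1 -> (!p1 U[1,2] (p3 & p1))) at every j in [0,4]:
  j=0: antecedent false → ✓
  j=1: antecedent false → ✓
  j=2: antecedent false → ✓
  j=3: antecedent false → ✓
  j=4: antecedent false → ✓
All positions satisfy it → formula holds.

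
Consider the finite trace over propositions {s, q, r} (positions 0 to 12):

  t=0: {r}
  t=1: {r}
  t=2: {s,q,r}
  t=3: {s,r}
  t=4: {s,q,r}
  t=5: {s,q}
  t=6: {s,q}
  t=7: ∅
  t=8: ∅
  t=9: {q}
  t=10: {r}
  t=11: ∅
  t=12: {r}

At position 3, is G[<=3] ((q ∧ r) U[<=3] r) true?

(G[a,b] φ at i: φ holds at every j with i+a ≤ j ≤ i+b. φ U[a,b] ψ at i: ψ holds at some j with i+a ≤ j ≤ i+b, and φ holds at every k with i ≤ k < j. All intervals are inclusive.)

False

Check ((q ∧ r) U[<=3] r) at every j in [3,6]:
  j=3: holds
  j=4: holds
  j=5: fails
  j=6: fails
Fails at j=5 → formula fails.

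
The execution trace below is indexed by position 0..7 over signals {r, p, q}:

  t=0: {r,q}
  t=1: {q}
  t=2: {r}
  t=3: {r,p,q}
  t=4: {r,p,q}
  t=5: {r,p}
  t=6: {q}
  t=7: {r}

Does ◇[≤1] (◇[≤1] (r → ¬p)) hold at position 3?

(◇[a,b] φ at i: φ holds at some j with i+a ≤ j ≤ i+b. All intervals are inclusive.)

No

Check ◇[≤1] (r → ¬p) at each j in [3,4]:
  j=3: fails (none in [3,4])
  j=4: fails (none in [4,5])
No position in the window satisfies it → formula fails.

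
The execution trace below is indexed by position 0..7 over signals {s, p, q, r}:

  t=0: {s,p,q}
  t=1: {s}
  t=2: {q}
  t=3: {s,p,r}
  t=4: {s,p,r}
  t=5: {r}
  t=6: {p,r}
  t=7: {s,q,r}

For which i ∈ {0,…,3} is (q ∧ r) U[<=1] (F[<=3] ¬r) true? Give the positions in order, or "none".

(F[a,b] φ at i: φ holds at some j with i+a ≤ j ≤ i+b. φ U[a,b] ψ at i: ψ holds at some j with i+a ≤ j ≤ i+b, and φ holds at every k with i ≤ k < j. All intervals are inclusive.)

0, 1, 2

Evaluate at each i in [0,3]:
  i=0: ✓ (rhs at j=0)
  i=1: ✓ (rhs at j=1)
  i=2: ✓ (rhs at j=2)
  i=3: ✗ (no rhs in [3,4])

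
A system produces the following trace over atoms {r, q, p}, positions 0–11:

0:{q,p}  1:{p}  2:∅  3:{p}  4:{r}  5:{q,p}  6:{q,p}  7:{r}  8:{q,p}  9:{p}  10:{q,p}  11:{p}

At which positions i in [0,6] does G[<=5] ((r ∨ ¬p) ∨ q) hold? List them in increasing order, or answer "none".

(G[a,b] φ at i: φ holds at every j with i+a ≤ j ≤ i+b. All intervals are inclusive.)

none

Evaluate at each i in [0,6]:
  i=0: ✗ (fails at j=1)
  i=1: ✗ (fails at j=1)
  i=2: ✗ (fails at j=3)
  i=3: ✗ (fails at j=3)
  i=4: ✗ (fails at j=9)
  i=5: ✗ (fails at j=9)
  i=6: ✗ (fails at j=9)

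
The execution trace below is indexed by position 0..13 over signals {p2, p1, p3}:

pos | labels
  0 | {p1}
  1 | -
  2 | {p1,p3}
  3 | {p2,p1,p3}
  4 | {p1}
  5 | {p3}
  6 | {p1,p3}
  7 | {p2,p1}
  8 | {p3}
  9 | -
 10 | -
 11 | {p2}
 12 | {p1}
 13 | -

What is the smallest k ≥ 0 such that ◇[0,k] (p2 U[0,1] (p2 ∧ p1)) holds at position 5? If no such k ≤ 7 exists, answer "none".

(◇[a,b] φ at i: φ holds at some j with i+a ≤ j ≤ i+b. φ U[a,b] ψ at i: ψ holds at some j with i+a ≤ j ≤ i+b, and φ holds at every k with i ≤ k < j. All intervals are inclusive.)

2

Scan j = 5,6,… for (p2 U[0,1] (p2 ∧ p1)):
  j=5: fails
  j=6: fails
  j=7: holds
First hit at j=7, so smallest k = 7-5 = 2.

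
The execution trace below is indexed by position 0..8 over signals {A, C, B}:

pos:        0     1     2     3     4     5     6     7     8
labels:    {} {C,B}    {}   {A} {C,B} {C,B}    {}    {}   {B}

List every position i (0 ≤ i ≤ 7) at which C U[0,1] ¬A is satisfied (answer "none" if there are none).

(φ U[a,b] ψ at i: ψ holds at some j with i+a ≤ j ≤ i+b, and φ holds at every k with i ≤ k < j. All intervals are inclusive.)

Evaluate at each i in [0,7]:
  i=0: ✓ (rhs at j=0)
  i=1: ✓ (rhs at j=1)
  i=2: ✓ (rhs at j=2)
  i=3: ✗ (lhs fails at k=3 before rhs at j=4)
  i=4: ✓ (rhs at j=4)
  i=5: ✓ (rhs at j=5)
  i=6: ✓ (rhs at j=6)
  i=7: ✓ (rhs at j=7)

0, 1, 2, 4, 5, 6, 7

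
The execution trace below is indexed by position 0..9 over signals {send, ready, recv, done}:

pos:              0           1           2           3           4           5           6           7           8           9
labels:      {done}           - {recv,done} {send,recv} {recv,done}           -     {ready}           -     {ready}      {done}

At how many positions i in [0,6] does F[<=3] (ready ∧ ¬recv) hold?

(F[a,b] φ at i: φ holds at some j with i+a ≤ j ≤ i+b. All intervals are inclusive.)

4

Evaluate at each i in [0,6]:
  i=0: ✗ (none in [0,3])
  i=1: ✗ (none in [1,4])
  i=2: ✗ (none in [2,5])
  i=3: ✓ (witness j=6)
  i=4: ✓ (witness j=6)
  i=5: ✓ (witness j=6)
  i=6: ✓ (witness j=6)
Positions where it holds: {3, 4, 5, 6} → 4.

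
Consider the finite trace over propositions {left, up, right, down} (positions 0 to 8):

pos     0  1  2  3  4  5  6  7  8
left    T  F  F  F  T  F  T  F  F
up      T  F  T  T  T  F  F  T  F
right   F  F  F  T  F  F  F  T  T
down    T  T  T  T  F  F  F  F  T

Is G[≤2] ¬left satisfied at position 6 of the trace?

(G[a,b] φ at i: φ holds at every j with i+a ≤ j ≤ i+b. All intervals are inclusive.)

False

Check ¬left at every j in [6,8]:
  j=6: false
  j=7: true
  j=8: true
Fails at j=6 → formula fails.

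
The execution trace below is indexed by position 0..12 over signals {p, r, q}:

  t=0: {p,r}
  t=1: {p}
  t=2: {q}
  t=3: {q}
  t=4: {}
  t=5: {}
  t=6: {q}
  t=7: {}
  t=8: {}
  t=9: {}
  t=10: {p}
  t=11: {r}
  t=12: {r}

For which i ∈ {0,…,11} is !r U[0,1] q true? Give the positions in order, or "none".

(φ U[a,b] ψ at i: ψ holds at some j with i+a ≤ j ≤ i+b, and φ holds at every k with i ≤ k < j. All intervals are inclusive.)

1, 2, 3, 5, 6

Evaluate at each i in [0,11]:
  i=0: ✗ (no rhs in [0,1])
  i=1: ✓ (rhs at j=2; lhs holds on [1,1])
  i=2: ✓ (rhs at j=2)
  i=3: ✓ (rhs at j=3)
  i=4: ✗ (no rhs in [4,5])
  i=5: ✓ (rhs at j=6; lhs holds on [5,5])
  i=6: ✓ (rhs at j=6)
  i=7: ✗ (no rhs in [7,8])
  i=8: ✗ (no rhs in [8,9])
  i=9: ✗ (no rhs in [9,10])
  i=10: ✗ (no rhs in [10,11])
  i=11: ✗ (no rhs in [11,12])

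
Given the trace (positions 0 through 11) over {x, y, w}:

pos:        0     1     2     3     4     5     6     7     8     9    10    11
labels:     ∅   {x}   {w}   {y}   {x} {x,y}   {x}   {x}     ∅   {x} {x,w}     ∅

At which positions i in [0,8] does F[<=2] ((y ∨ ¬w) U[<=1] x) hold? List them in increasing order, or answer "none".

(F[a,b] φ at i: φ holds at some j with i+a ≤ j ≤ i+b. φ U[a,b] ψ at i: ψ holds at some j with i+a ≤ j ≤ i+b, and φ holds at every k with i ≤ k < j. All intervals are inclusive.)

Evaluate at each i in [0,8]:
  i=0: ✓ (witness j=0)
  i=1: ✓ (witness j=1)
  i=2: ✓ (witness j=3)
  i=3: ✓ (witness j=3)
  i=4: ✓ (witness j=4)
  i=5: ✓ (witness j=5)
  i=6: ✓ (witness j=6)
  i=7: ✓ (witness j=7)
  i=8: ✓ (witness j=8)

0, 1, 2, 3, 4, 5, 6, 7, 8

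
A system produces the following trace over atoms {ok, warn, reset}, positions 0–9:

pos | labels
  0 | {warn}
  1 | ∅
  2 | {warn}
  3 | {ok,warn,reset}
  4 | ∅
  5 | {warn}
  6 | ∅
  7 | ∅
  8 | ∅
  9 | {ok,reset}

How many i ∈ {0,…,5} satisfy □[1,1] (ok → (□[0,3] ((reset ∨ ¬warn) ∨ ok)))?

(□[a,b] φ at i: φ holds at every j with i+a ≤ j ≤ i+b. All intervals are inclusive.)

Evaluate at each i in [0,5]:
  i=0: ✓ (all of [1,1])
  i=1: ✓ (all of [2,2])
  i=2: ✗ (fails at j=3)
  i=3: ✓ (all of [4,4])
  i=4: ✓ (all of [5,5])
  i=5: ✓ (all of [6,6])
Positions where it holds: {0, 1, 3, 4, 5} → 5.

5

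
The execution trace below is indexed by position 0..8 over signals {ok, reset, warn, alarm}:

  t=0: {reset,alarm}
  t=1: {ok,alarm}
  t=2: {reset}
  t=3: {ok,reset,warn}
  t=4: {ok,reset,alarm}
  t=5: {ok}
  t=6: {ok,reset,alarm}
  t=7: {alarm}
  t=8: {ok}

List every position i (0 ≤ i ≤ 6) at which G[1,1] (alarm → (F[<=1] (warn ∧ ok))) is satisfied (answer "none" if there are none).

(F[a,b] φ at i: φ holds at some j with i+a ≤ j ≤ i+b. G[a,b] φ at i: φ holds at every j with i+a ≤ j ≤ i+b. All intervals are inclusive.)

1, 2, 4

Evaluate at each i in [0,6]:
  i=0: ✗ (fails at j=1)
  i=1: ✓ (all of [2,2])
  i=2: ✓ (all of [3,3])
  i=3: ✗ (fails at j=4)
  i=4: ✓ (all of [5,5])
  i=5: ✗ (fails at j=6)
  i=6: ✗ (fails at j=7)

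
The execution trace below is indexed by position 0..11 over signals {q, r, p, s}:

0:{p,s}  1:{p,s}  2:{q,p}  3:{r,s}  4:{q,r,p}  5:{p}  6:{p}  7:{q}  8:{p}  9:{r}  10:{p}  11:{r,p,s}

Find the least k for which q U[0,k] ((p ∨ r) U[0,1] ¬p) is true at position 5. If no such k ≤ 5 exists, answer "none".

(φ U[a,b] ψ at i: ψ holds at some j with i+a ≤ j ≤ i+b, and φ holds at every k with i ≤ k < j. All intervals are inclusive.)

Need earliest j ≥ 5 with ((p ∨ r) U[0,1] ¬p), and q at every k in [5,j-1].
  j=5: rhs fails.
  j=6: rhs holds but lhs fails at k=5.
  j=7: rhs holds but lhs fails at k=5.
  j=8: rhs holds but lhs fails at k=5.
  j=9: rhs holds but lhs fails at k=5.
  j=10: rhs fails.
No witness within the range → none.

none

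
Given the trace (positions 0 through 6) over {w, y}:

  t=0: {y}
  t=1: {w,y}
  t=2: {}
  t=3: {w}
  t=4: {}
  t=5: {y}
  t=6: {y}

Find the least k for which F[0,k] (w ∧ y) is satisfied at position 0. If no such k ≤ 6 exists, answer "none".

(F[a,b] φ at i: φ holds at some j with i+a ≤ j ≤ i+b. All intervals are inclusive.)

1

Scan j = 0,1,… for (w ∧ y):
  j=0: fails
  j=1: holds
First hit at j=1, so smallest k = 1-0 = 1.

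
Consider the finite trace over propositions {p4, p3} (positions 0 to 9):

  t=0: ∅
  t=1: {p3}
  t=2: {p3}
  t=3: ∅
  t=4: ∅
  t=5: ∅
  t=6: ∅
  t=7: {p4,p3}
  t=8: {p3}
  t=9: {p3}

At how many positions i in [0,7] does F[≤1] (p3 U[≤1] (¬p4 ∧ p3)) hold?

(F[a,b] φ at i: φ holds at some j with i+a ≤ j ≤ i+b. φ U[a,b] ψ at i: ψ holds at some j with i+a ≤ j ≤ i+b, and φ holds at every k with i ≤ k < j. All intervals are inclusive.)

Evaluate at each i in [0,7]:
  i=0: ✓ (witness j=1)
  i=1: ✓ (witness j=1)
  i=2: ✓ (witness j=2)
  i=3: ✗ (none in [3,4])
  i=4: ✗ (none in [4,5])
  i=5: ✗ (none in [5,6])
  i=6: ✓ (witness j=7)
  i=7: ✓ (witness j=7)
Positions where it holds: {0, 1, 2, 6, 7} → 5.

5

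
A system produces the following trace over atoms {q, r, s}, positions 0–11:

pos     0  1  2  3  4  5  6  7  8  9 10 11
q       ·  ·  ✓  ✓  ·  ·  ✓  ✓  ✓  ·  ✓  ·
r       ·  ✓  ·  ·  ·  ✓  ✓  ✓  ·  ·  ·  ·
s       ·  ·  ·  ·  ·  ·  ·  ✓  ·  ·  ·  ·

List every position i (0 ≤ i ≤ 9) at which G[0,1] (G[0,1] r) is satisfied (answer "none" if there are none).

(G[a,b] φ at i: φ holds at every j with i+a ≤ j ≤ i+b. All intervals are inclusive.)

5

Evaluate at each i in [0,9]:
  i=0: ✗ (fails at j=0)
  i=1: ✗ (fails at j=1)
  i=2: ✗ (fails at j=2)
  i=3: ✗ (fails at j=3)
  i=4: ✗ (fails at j=4)
  i=5: ✓ (all of [5,6])
  i=6: ✗ (fails at j=7)
  i=7: ✗ (fails at j=7)
  i=8: ✗ (fails at j=8)
  i=9: ✗ (fails at j=9)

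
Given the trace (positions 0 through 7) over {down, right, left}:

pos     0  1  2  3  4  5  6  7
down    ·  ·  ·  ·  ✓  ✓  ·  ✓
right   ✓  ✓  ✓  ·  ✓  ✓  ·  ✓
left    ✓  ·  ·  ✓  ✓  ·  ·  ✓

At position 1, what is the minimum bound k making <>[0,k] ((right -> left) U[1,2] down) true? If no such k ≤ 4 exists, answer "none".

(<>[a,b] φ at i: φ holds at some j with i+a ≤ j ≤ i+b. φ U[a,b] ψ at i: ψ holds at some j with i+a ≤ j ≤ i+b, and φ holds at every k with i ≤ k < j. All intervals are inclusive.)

2

Scan j = 1,2,… for ((right -> left) U[1,2] down):
  j=1: fails
  j=2: fails
  j=3: holds
First hit at j=3, so smallest k = 3-1 = 2.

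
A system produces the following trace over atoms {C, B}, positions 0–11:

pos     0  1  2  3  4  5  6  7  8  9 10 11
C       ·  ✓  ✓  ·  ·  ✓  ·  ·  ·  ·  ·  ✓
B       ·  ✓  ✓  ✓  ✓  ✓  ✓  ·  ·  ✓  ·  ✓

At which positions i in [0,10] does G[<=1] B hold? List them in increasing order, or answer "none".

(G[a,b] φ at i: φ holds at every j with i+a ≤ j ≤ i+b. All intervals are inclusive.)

1, 2, 3, 4, 5

Evaluate at each i in [0,10]:
  i=0: ✗ (fails at j=0)
  i=1: ✓ (all of [1,2])
  i=2: ✓ (all of [2,3])
  i=3: ✓ (all of [3,4])
  i=4: ✓ (all of [4,5])
  i=5: ✓ (all of [5,6])
  i=6: ✗ (fails at j=7)
  i=7: ✗ (fails at j=7)
  i=8: ✗ (fails at j=8)
  i=9: ✗ (fails at j=10)
  i=10: ✗ (fails at j=10)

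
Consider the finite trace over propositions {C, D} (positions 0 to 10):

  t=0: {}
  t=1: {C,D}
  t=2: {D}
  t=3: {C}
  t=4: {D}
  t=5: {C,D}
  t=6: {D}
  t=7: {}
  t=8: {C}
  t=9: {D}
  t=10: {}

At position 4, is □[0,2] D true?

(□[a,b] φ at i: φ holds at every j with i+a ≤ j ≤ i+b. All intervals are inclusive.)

True

Check D at every j in [4,6]:
  j=4: true
  j=5: true
  j=6: true
All positions satisfy it → formula holds.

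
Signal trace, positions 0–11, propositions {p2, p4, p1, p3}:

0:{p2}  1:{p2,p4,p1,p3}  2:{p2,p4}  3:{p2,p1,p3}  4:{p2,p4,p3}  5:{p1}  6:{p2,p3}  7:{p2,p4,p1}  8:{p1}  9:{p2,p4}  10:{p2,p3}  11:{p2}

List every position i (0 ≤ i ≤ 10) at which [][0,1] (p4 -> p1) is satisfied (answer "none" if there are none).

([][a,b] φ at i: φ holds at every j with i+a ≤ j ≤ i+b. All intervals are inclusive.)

Evaluate at each i in [0,10]:
  i=0: ✓ (all of [0,1])
  i=1: ✗ (fails at j=2)
  i=2: ✗ (fails at j=2)
  i=3: ✗ (fails at j=4)
  i=4: ✗ (fails at j=4)
  i=5: ✓ (all of [5,6])
  i=6: ✓ (all of [6,7])
  i=7: ✓ (all of [7,8])
  i=8: ✗ (fails at j=9)
  i=9: ✗ (fails at j=9)
  i=10: ✓ (all of [10,11])

0, 5, 6, 7, 10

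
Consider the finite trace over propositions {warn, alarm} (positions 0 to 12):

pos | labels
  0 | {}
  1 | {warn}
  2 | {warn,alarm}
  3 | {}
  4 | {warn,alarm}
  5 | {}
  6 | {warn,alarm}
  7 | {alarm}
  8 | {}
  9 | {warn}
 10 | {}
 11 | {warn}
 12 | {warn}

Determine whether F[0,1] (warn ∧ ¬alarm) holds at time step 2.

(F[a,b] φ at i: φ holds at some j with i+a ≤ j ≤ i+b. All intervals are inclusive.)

No

Check (warn ∧ ¬alarm) at each j in [2,3]:
  j=2: false
  j=3: false
No position in the window satisfies it → formula fails.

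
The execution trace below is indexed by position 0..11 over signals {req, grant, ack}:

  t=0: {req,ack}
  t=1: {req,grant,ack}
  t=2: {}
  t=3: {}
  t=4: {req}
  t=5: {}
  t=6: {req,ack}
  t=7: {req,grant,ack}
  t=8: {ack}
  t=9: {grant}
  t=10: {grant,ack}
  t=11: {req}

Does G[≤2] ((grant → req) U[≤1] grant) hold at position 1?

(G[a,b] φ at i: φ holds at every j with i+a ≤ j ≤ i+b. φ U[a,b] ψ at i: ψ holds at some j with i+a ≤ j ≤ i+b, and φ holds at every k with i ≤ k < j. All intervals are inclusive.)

Check ((grant → req) U[≤1] grant) at every j in [1,3]:
  j=1: holds
  j=2: fails
  j=3: fails
Fails at j=2 → formula fails.

No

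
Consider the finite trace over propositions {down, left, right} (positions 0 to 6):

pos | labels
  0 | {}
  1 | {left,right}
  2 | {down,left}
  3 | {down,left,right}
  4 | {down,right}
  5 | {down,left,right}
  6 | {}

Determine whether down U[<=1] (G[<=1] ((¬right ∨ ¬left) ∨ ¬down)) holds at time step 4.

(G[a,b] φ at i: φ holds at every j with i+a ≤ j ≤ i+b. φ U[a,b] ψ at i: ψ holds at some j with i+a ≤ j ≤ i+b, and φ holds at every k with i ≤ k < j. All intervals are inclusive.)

False

Need some j in [4,5] with G[<=1] ((¬right ∨ ¬left) ∨ ¬down), and down at every k in [4,j-1].
  j=4: G[<=1] ((¬right ∨ ¬left) ∨ ¬down) — fails at 5.
  j=5: G[<=1] ((¬right ∨ ¬left) ∨ ¬down) — fails at 5.
No j in the window works → until fails.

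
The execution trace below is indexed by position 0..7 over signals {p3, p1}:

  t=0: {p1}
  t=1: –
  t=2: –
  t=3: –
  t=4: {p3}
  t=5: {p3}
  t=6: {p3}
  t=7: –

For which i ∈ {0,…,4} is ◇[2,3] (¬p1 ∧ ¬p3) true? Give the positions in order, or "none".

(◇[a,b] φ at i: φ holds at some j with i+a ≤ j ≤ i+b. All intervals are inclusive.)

0, 1, 4

Evaluate at each i in [0,4]:
  i=0: ✓ (witness j=2)
  i=1: ✓ (witness j=3)
  i=2: ✗ (none in [4,5])
  i=3: ✗ (none in [5,6])
  i=4: ✓ (witness j=7)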